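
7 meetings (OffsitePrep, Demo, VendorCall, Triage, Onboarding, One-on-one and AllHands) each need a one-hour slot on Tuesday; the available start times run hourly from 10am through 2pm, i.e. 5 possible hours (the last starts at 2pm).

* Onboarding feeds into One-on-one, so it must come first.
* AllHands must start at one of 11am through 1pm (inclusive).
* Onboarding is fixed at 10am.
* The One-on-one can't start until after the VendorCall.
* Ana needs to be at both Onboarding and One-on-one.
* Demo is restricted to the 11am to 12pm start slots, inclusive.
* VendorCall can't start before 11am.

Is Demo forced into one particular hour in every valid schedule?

Demo can be 11am (e.g. VendorCall in 11am, One-on-one in 12pm, Onboarding in 10am, AllHands in 11am, OffsitePrep in 10am, Demo in 11am, Triage in 10am) or 12pm (e.g. Demo=12pm; AllHands=11am; Onboarding=10am; OffsitePrep=10am; One-on-one=12pm; Triage=10am; VendorCall=11am).

No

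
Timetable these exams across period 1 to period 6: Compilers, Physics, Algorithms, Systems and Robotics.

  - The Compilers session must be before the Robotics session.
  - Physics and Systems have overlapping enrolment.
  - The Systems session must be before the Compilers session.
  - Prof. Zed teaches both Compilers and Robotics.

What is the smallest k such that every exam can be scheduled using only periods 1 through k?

The precedence chain requires at least 3 distinct periods.
3 works (last occupied period: period 3): for example Robotics=period 3; Physics=period 2; Compilers=period 2; Systems=period 1; Algorithms=period 1.

3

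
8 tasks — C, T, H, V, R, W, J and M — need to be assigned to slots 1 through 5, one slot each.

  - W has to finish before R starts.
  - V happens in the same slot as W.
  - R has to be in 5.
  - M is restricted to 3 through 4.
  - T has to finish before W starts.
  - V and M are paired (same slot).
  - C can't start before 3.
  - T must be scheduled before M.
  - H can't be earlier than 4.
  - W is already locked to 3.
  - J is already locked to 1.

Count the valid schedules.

Splitting on C: it can be 3 (4), 4 (4), 5 (4). Listing each branch's schedules as (T, H, V, R, W, J, M):
C=3: (1,4,3,5,3,1,3) (1,5,3,5,3,1,3) (2,4,3,5,3,1,3) (2,5,3,5,3,1,3) — 4.
C=4: (1,4,3,5,3,1,3) (1,5,3,5,3,1,3) (2,4,3,5,3,1,3) (2,5,3,5,3,1,3) — 4.
C=5: (1,4,3,5,3,1,3) (1,5,3,5,3,1,3) (2,4,3,5,3,1,3) (2,5,3,5,3,1,3) — 4.
Summing: 4 + 4 + 4 = 12.

12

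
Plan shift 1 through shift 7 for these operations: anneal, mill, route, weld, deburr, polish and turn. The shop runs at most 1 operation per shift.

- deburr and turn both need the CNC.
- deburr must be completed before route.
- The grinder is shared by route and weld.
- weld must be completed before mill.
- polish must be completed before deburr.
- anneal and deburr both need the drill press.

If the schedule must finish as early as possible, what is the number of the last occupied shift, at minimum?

7

The precedence chain requires at least 3 distinct shifts.
With at most 1 per shift and 7 operations, at least 7 shifts are needed.
7 works (last occupied shift: shift 7): for example anneal -> shift 6; route -> shift 5; turn -> shift 7; polish -> shift 1; weld -> shift 3; deburr -> shift 2; mill -> shift 4.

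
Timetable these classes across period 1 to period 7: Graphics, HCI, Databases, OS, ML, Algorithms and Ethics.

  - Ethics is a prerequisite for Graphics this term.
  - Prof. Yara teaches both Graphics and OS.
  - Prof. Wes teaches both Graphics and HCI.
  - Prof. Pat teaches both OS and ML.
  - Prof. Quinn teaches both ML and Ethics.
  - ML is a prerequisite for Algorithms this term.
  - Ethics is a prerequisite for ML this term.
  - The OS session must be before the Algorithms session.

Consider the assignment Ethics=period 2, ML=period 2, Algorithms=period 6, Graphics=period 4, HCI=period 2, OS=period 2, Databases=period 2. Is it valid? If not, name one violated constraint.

No — it violates: Prof. Pat teaches both OS and ML

Prof. Wes teaches both Graphics and HCI — holds.
Ethics is a prerequisite for ML this term — violated.
Prof. Pat teaches both OS and ML — violated.
ML is a prerequisite for Algorithms this term — holds.
The OS session must be before the Algorithms session — holds.
Prof. Yara teaches both Graphics and OS — holds.
Ethics is a prerequisite for Graphics this term — holds.
Prof. Quinn teaches both ML and Ethics — violated.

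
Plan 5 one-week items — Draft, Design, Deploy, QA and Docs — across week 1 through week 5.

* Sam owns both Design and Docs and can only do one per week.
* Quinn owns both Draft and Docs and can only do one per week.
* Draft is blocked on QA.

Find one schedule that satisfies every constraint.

Deploy=week 1, Draft=week 2, Docs=week 3, Design=week 1, QA=week 1

Checking: QA(week 1) before Draft(week 2); Design(week 1) != Docs(week 3); Draft(week 2) != Docs(week 3).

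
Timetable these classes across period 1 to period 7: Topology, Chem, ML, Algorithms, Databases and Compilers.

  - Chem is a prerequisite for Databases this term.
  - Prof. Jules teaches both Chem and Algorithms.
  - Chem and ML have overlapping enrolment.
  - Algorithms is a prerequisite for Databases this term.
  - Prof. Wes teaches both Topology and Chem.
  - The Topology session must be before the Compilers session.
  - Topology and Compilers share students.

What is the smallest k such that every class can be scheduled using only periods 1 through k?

3

The precedence chain requires at least 2 distinct periods.
Could 2 periods be enough, i.e. nothing placed later than period 2? No: Databases must come after Chem (at period 1 or later) → {period 2}; Chem must come before Databases (at period 2 or earlier) → {period 1}; Compilers must come after Topology (at period 1 or later) → {period 2}; Topology must come before Compilers (at period 2 or earlier) → {period 1}; Chem can't share with Topology (period 1) → nothing is left.
So 2 periods is not enough.
3 works (last occupied period: period 3): for example Algorithms=period 1; Topology=period 1; Compilers=period 2; Databases=period 3; Chem=period 2; ML=period 1.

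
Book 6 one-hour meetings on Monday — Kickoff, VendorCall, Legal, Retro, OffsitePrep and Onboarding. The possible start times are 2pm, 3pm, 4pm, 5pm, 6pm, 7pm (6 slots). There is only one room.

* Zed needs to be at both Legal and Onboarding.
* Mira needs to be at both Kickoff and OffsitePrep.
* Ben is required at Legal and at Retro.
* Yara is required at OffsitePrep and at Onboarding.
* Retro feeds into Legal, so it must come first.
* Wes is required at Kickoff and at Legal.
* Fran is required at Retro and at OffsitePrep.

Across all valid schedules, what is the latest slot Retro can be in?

6pm

Downstream work caps Retro at 6pm.
Retro at 6pm is achievable: OffsitePrep in 4pm, Onboarding in 5pm, Legal in 7pm, Retro in 6pm, Kickoff in 2pm, VendorCall in 3pm.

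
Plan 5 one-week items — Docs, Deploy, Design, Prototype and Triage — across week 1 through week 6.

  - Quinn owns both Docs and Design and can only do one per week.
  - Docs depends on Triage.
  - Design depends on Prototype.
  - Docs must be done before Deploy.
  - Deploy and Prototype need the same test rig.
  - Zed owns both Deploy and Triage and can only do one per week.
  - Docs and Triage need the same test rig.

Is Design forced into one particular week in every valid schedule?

No

Design can be week 2 (e.g. Design=week 2; Docs=week 3; Deploy=week 4; Prototype=week 1; Triage=week 1) or week 3 (e.g. Design in week 3; Deploy in week 3; Prototype in week 1; Triage in week 1; Docs in week 2).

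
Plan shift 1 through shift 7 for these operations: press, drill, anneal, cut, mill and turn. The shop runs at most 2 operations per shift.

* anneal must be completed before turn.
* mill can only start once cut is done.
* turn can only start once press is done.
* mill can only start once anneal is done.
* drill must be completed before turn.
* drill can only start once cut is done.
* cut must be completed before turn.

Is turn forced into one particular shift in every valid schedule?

No

turn can be shift 3 (e.g. anneal -> shift 1, drill -> shift 2, press -> shift 2, mill -> shift 3, turn -> shift 3, cut -> shift 1) or shift 4 (e.g. anneal=shift 1, turn=shift 4, drill=shift 2, press=shift 3, mill=shift 2, cut=shift 1).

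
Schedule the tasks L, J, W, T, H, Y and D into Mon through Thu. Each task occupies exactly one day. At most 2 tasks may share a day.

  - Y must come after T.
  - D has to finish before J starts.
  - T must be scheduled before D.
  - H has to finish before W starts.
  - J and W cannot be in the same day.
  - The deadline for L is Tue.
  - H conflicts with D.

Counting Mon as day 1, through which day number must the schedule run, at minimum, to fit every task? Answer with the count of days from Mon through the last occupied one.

4

The precedence chain requires at least 3 distinct days.
With at most 2 per day and 7 tasks, at least 4 days are needed.
4 works (last occupied day: Thu): for example D -> Tue, L -> Mon, T -> Mon, J -> Wed, Y -> Tue, H -> Wed, W -> Thu.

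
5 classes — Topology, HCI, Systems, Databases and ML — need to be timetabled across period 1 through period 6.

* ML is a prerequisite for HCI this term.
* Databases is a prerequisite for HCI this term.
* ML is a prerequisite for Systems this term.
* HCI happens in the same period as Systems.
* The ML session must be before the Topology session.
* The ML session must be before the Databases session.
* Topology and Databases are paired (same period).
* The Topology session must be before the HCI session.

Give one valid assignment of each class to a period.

Systems in period 3, Topology in period 2, HCI in period 3, Databases in period 2, ML in period 1

Checking: Databases(period 2) before HCI(period 3); ML(period 1) before Systems(period 3); ML(period 1) before Topology(period 2); ML(period 1) before Databases(period 2); ML(period 1) before HCI(period 3); Topology(period 2) before HCI(period 3); Topology = Databases = period 2; HCI = Systems = period 3.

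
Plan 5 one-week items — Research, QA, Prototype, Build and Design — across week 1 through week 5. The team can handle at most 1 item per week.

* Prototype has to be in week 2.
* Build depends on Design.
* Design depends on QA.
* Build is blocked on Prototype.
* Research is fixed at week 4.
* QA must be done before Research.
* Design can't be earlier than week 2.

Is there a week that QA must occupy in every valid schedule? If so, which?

week 1

Downstream work caps QA at week 3.
So QA is pinned to week 1.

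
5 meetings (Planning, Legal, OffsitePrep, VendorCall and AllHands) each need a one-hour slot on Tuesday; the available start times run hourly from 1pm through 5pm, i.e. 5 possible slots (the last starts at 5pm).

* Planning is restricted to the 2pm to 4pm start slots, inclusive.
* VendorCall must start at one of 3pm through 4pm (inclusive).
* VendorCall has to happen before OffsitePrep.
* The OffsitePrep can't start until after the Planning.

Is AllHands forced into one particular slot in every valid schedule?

AllHands can be 1pm (e.g. OffsitePrep -> 4pm, Planning -> 2pm, Legal -> 1pm, VendorCall -> 3pm, AllHands -> 1pm) or 2pm (e.g. AllHands in 2pm, Planning in 2pm, VendorCall in 3pm, Legal in 1pm, OffsitePrep in 4pm).

No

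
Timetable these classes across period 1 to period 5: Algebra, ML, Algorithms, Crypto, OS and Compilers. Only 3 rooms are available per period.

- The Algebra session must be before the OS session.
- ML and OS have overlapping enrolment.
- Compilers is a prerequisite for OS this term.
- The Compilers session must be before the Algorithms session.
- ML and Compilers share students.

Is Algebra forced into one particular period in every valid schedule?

Algebra can be period 1 (e.g. OS in period 2; Crypto in period 1; ML in period 3; Algebra in period 1; Compilers in period 1; Algorithms in period 2) or period 2 (e.g. Crypto=period 1; Compilers=period 1; Algorithms=period 2; Algebra=period 2; ML=period 2; OS=period 3).

No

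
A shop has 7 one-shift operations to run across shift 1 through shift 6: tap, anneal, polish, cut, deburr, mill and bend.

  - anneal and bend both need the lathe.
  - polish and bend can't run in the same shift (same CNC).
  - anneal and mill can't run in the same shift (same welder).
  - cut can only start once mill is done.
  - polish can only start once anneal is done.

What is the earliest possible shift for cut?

Precedence pushes cut to at least shift 2.
cut at shift 2 is achievable: bend=shift 1, anneal=shift 2, mill=shift 1, polish=shift 3, cut=shift 2, tap=shift 1, deburr=shift 1.

shift 2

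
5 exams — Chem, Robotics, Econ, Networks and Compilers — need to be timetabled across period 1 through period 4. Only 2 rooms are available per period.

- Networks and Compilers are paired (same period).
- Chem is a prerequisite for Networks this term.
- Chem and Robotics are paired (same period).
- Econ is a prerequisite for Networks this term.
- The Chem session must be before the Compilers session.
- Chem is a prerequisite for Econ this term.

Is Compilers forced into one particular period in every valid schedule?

Compilers can be period 3 (e.g. Econ -> period 2, Chem -> period 1, Robotics -> period 1, Networks -> period 3, Compilers -> period 3) or period 4 (e.g. Compilers in period 4, Econ in period 2, Robotics in period 1, Networks in period 4, Chem in period 1).

No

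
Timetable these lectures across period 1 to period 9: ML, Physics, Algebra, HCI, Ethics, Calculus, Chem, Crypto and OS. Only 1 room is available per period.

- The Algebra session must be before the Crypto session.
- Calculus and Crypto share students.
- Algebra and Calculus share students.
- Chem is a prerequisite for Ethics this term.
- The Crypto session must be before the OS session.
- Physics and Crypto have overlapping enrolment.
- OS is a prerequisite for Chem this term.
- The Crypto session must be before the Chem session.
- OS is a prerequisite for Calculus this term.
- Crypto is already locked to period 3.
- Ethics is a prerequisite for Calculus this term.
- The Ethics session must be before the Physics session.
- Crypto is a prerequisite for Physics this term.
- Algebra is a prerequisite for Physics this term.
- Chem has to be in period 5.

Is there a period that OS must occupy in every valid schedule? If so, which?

Crypto is fixed at period 3 and must come before OS, so OS is at least period 4.
Chem is fixed at period 5 and must come after OS, so OS is at most period 4.
So OS must be period 4.

period 4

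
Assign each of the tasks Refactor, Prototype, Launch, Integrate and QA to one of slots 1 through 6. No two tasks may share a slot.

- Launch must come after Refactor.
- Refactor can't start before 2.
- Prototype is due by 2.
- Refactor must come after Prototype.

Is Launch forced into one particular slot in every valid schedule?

No

Launch can be 3 (e.g. QA=5; Prototype=1; Refactor=2; Launch=3; Integrate=4) or 4 (e.g. Prototype=1, Launch=4, Integrate=3, QA=5, Refactor=2).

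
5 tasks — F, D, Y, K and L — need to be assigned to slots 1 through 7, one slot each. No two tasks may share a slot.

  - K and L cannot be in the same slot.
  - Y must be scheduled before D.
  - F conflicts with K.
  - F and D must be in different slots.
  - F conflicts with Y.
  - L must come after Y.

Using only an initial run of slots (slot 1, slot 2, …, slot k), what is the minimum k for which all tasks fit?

The precedence chain requires at least 2 distinct slots.
With at most 1 per slot and 5 tasks, at least 5 slots are needed.
5 works (last occupied slot: 5): for example L=3; Y=1; D=2; K=5; F=4.

5 slots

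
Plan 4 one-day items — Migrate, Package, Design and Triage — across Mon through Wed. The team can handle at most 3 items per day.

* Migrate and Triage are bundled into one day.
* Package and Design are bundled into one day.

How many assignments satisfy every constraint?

6

Splitting on Migrate: it can be Mon (2), Tue (2), Wed (2). Listing each branch's schedules as (Package, Design, Triage):
Migrate=Mon: (Tue,Tue,Mon) (Wed,Wed,Mon) — 2.
Migrate=Tue: (Mon,Mon,Tue) (Wed,Wed,Tue) — 2.
Migrate=Wed: (Mon,Mon,Wed) (Tue,Tue,Wed) — 2.
Summing: 2 + 2 + 2 = 6.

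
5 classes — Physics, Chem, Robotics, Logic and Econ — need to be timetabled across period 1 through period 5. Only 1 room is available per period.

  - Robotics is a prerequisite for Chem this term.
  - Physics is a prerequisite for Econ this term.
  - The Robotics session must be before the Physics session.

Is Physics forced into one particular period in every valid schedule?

No

Physics can be period 2 (e.g. Physics -> period 2, Chem -> period 3, Robotics -> period 1, Logic -> period 5, Econ -> period 4) or period 3 (e.g. Physics in period 3; Logic in period 5; Robotics in period 1; Chem in period 2; Econ in period 4).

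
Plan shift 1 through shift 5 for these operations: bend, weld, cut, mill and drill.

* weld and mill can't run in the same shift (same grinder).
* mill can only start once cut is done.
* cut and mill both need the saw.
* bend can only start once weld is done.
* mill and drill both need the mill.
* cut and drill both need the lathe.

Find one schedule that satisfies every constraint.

drill in shift 3; cut in shift 1; mill in shift 2; weld in shift 1; bend in shift 2

Checking: weld(shift 1) before bend(shift 2); cut(shift 1) before mill(shift 2); mill(shift 2) != drill(shift 3); weld(shift 1) != mill(shift 2); cut(shift 1) != mill(shift 2); cut(shift 1) != drill(shift 3).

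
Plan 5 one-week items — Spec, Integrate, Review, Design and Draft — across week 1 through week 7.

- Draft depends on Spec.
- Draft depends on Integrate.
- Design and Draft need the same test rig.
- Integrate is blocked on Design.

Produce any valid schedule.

Integrate -> week 2, Draft -> week 3, Spec -> week 1, Review -> week 1, Design -> week 1

Checking: Design(week 1) before Integrate(week 2); Spec(week 1) before Draft(week 3); Integrate(week 2) before Draft(week 3); Design(week 1) != Draft(week 3).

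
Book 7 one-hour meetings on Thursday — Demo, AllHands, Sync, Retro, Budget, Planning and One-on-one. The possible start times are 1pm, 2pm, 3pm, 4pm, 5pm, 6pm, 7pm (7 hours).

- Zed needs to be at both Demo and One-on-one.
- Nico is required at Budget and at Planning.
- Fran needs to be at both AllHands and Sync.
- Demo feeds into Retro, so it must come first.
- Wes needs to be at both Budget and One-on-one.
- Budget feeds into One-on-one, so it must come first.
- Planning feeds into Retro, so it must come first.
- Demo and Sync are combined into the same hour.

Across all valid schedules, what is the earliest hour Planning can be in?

1pm

Downstream work caps Planning at 6pm.
Planning at 1pm is achievable: Retro -> 2pm; Sync -> 1pm; Planning -> 1pm; AllHands -> 2pm; Demo -> 1pm; One-on-one -> 3pm; Budget -> 2pm.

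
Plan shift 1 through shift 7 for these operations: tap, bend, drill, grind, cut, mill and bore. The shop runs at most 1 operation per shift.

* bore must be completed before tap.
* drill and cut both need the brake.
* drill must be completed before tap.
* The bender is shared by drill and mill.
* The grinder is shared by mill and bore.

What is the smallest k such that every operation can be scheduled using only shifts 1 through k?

7 shifts

The precedence chain requires at least 2 distinct shifts.
With at most 1 per shift and 7 operations, at least 7 shifts are needed.
7 works (last occupied shift: shift 7): for example grind -> shift 5; drill -> shift 1; mill -> shift 7; cut -> shift 6; tap -> shift 3; bore -> shift 2; bend -> shift 4.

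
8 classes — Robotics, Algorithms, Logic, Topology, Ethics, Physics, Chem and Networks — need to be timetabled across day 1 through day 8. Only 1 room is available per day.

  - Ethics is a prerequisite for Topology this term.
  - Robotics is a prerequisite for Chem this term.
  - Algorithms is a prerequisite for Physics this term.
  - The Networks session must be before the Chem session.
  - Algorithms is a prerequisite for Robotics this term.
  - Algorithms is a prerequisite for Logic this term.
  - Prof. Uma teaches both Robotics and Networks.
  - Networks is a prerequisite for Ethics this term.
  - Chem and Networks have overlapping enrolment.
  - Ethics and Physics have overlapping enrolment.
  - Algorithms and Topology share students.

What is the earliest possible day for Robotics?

day 2

Precedence pushes Robotics to at least day 2; downstream work caps Robotics at day 7.
Robotics at day 2 is achievable: Ethics in day 4, Logic in day 6, Robotics in day 2, Topology in day 7, Physics in day 8, Chem in day 5, Algorithms in day 1, Networks in day 3.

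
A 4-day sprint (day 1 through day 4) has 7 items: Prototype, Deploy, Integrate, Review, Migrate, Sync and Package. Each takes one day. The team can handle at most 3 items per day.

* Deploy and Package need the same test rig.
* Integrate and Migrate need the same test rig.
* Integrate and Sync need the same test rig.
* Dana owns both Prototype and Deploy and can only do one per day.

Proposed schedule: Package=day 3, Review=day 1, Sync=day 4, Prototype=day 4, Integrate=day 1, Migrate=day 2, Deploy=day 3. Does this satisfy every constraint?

The team can handle at most 3 items per day — holds.
Dana owns both Prototype and Deploy and can only do one per day — holds.
Integrate and Migrate need the same test rig — holds.
Deploy and Package need the same test rig — violated.
Integrate and Sync need the same test rig — holds.

No — it violates: Deploy and Package need the same test rig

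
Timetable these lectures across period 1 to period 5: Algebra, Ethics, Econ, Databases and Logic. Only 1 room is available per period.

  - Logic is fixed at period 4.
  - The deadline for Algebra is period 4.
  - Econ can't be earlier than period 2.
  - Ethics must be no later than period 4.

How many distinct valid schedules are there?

10

Splitting on Algebra: it can be period 1 (4), period 2 (3), period 3 (3). Listing each branch's schedules as (Ethics, Econ, Databases, Logic) by period number:
Algebra=period 1: (2,3,5,4) (2,5,3,4) (3,2,5,4) (3,5,2,4) — 4.
Algebra=period 2: (1,3,5,4) (1,5,3,4) (3,5,1,4) — 3.
Algebra=period 3: (1,2,5,4) (1,5,2,4) (2,5,1,4) — 3.
Summing: 4 + 3 + 3 = 10.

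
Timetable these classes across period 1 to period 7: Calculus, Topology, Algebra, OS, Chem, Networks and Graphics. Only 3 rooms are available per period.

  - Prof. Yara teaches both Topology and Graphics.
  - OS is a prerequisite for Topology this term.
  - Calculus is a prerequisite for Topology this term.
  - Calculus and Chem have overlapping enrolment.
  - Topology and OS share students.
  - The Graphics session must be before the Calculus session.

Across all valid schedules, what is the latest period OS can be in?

period 6

Downstream work caps OS at period 6.
OS at period 6 is achievable: OS in period 6, Chem in period 1, Graphics in period 1, Networks in period 2, Calculus in period 2, Topology in period 7, Algebra in period 1.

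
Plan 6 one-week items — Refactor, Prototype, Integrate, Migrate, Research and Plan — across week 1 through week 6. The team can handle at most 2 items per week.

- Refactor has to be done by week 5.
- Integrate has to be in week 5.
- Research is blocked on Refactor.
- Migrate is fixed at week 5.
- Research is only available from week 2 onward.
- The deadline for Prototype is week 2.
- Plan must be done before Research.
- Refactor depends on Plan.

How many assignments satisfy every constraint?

20

Splitting on Refactor: it can be week 2 (6), week 3 (8), week 4 (6). Listing each branch's schedules as (Prototype, Integrate, Migrate, Research, Plan) by week number:
Refactor=week 2: (1,5,5,3,1) (1,5,5,4,1) (1,5,5,6,1) (2,5,5,3,1) (2,5,5,4,1) (2,5,5,6,1) — 6.
Refactor=week 3: (1,5,5,4,1) (1,5,5,4,2) (1,5,5,6,1) (1,5,5,6,2) (2,5,5,4,1) (2,5,5,4,2) (2,5,5,6,1) (2,5,5,6,2) — 8.
Refactor=week 4: (1,5,5,6,1) (1,5,5,6,2) (1,5,5,6,3) (2,5,5,6,1) (2,5,5,6,2) (2,5,5,6,3) — 6.
Summing: 6 + 8 + 6 = 20.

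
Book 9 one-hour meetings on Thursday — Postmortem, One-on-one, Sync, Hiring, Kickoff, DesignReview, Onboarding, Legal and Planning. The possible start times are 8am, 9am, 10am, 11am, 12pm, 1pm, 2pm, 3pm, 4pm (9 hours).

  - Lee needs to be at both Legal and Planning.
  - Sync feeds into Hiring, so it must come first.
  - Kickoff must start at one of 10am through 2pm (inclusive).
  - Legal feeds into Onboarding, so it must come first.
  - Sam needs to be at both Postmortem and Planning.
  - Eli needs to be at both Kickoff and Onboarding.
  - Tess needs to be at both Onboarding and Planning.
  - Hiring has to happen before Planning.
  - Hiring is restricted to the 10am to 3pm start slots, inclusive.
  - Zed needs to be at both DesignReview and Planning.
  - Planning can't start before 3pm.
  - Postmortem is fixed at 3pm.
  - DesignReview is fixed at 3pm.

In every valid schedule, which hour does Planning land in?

Planning's window is 3pm–4pm.
Postmortem is fixed at 3pm, and Planning can't share a hour with Postmortem.
So Planning must be 4pm.

4pm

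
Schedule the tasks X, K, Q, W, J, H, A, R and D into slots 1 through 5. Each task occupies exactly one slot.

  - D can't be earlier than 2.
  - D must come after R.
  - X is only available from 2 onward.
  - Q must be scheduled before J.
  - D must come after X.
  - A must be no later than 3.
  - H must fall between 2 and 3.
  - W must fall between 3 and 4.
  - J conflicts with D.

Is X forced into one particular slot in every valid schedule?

X can be 2 (e.g. D -> 3, W -> 3, K -> 1, J -> 2, Q -> 1, R -> 1, H -> 2, X -> 2, A -> 1) or 3 (e.g. J -> 2; A -> 1; R -> 1; X -> 3; K -> 1; W -> 3; H -> 2; D -> 4; Q -> 1).

No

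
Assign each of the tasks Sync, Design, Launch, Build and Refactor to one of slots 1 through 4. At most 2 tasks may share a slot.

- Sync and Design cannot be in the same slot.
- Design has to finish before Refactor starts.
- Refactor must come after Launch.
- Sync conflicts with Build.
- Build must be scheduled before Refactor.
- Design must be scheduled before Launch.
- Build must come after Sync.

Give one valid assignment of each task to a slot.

Design=1; Sync=2; Launch=2; Build=3; Refactor=4

Checking: Design(1) before Launch(2); Design(1) before Refactor(4); Build(3) before Refactor(4); Launch(2) before Refactor(4); Sync(2) before Build(3); Sync(2) != Design(1); Sync(2) != Build(3); max 2 per slot (cap 2).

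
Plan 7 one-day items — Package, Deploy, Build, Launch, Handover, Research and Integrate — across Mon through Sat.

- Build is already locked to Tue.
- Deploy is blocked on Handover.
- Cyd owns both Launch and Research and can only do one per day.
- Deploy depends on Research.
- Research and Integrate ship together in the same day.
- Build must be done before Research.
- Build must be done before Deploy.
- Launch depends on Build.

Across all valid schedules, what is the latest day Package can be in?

Sat

Package at Sat is achievable: Deploy in Thu; Launch in Thu; Handover in Mon; Package in Sat; Build in Tue; Integrate in Wed; Research in Wed.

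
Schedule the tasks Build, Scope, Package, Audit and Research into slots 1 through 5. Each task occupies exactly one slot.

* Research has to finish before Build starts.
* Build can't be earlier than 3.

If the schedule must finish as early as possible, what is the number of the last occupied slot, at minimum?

3

The precedence chain requires at least 2 distinct slots.
Build can't be placed before 3, so the schedule must run through at least slot 3.
3 works (last occupied slot: 3): for example Scope=1, Build=3, Audit=1, Package=1, Research=1.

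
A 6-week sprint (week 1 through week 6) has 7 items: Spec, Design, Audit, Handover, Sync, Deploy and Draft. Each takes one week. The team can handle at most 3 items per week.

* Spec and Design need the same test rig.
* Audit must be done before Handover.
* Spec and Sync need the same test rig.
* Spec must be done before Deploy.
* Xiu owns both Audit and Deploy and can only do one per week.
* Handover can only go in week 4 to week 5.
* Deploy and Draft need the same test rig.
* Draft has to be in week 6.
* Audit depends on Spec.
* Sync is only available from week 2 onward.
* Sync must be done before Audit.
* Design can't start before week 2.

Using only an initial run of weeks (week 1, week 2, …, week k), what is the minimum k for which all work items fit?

The precedence chain requires at least 3 distinct weeks.
With at most 3 per week and 7 work items, at least 3 weeks are needed.
Draft can't be placed before week 6, so the schedule must run through at least week 6.
6 works (last occupied week: week 6): for example Handover in week 4; Spec in week 1; Draft in week 6; Audit in week 3; Sync in week 2; Design in week 2; Deploy in week 2.

6 weeks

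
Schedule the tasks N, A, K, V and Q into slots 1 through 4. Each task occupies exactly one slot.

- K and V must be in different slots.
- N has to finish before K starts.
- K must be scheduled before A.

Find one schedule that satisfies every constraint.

N -> 1; Q -> 1; K -> 2; V -> 1; A -> 3

Checking: N(1) before K(2); K(2) before A(3); K(2) != V(1).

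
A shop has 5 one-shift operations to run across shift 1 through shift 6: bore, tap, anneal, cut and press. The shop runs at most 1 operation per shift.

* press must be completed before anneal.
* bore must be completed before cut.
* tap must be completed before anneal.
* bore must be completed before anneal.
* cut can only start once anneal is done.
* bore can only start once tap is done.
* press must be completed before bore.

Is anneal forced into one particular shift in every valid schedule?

No

anneal can be shift 4 (e.g. tap=shift 1, anneal=shift 4, bore=shift 3, press=shift 2, cut=shift 5) or shift 5 (e.g. bore -> shift 3; anneal -> shift 5; cut -> shift 6; press -> shift 2; tap -> shift 1).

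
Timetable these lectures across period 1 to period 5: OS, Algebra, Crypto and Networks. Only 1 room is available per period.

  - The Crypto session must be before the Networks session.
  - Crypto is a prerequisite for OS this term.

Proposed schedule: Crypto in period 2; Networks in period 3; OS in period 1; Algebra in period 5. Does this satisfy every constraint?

The Crypto session must be before the Networks session — holds.
Crypto is a prerequisite for OS this term — violated.
Only 1 room is available per period — holds.

No. Crypto is a prerequisite for OS this term is not satisfied.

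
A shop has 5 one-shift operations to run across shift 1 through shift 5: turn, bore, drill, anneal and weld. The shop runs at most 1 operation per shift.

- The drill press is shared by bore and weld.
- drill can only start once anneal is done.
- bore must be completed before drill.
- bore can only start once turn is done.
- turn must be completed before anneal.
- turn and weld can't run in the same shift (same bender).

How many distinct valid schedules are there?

10

Splitting on turn: it can be shift 1 (8), shift 2 (2). Listing each branch's schedules as (bore, drill, anneal, weld) by shift number:
turn=shift 1: (2,4,3,5) (2,5,3,4) (2,5,4,3) (3,4,2,5) (3,5,2,4) (3,5,4,2) (4,5,2,3) (4,5,3,2) — 8.
turn=shift 2: (3,5,4,1) (4,5,3,1) — 2.
Summing: 8 + 2 = 10.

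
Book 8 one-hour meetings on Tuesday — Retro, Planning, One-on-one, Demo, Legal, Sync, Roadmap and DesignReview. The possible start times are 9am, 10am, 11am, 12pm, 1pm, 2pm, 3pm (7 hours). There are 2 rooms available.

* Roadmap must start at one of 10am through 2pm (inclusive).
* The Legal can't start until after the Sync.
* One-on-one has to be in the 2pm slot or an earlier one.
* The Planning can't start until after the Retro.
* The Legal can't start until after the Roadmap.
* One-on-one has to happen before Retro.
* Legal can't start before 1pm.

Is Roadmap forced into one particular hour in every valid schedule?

No

Roadmap can be 10am (e.g. Retro in 10am, Planning in 11am, One-on-one in 9am, DesignReview in 12pm, Sync in 9am, Roadmap in 10am, Legal in 1pm, Demo in 11am) or 11am (e.g. DesignReview -> 12pm; Sync -> 9am; Planning -> 11am; One-on-one -> 9am; Demo -> 10am; Legal -> 1pm; Roadmap -> 11am; Retro -> 10am).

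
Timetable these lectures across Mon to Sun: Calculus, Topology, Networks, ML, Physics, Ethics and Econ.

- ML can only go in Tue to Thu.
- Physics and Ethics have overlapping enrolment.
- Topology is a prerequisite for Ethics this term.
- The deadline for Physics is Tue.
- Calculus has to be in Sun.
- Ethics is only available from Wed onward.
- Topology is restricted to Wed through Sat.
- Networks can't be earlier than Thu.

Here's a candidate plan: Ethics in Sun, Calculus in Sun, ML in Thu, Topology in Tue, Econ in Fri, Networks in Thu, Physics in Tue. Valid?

ML can only go in Tue to Thu — holds.
Physics and Ethics have overlapping enrolment — holds.
Ethics is only available from Wed onward — holds.
Topology is restricted to Wed through Sat — violated.
Networks can't be earlier than Thu — holds.
Calculus has to be in Sun — holds.
The deadline for Physics is Tue — holds.
Topology is a prerequisite for Ethics this term — holds.

Invalid. Topology is restricted to Wed through Sat.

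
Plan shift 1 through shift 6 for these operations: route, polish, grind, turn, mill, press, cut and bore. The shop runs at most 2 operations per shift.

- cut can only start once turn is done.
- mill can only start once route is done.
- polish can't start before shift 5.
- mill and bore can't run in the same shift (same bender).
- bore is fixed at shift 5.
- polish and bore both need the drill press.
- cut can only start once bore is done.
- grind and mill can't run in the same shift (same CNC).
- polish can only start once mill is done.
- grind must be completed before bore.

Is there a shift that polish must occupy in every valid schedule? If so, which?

polish's window is shift 5–shift 6.
bore is fixed at shift 5, and polish can't share a shift with bore.
So polish must be shift 6.

shift 6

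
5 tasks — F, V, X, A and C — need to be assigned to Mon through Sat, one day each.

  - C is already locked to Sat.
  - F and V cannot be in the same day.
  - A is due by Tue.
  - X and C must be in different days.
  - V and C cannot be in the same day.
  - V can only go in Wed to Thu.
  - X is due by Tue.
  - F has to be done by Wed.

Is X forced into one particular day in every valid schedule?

X can be Mon (e.g. C -> Sat, V -> Wed, F -> Mon, X -> Mon, A -> Mon) or Tue (e.g. V -> Wed; A -> Mon; F -> Mon; X -> Tue; C -> Sat).

No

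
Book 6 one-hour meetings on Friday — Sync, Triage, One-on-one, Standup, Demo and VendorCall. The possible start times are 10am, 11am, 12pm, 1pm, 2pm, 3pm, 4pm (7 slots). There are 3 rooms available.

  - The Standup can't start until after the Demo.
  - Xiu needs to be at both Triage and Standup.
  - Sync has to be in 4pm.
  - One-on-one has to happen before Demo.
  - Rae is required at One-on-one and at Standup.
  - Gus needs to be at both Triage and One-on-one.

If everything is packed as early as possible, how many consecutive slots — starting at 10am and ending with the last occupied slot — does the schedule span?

The precedence chain requires at least 3 distinct slots.
With at most 3 per slot and 6 meetings, at least 2 slots are needed.
Sync can't be placed before 4pm — that is slot 7 counting from 10am — so the schedule must run through at least 7 slots.
7 works (last occupied slot: 4pm): for example Standup in 12pm, VendorCall in 10am, One-on-one in 10am, Sync in 4pm, Demo in 11am, Triage in 11am.

7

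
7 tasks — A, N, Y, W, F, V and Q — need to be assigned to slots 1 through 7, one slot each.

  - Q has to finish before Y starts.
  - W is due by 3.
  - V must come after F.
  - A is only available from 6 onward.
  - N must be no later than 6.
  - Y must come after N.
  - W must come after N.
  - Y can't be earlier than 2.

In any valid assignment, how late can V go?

Precedence pushes V to at least 2.
V at 7 is achievable: Q -> 1, A -> 6, N -> 1, Y -> 2, V -> 7, W -> 2, F -> 1.

7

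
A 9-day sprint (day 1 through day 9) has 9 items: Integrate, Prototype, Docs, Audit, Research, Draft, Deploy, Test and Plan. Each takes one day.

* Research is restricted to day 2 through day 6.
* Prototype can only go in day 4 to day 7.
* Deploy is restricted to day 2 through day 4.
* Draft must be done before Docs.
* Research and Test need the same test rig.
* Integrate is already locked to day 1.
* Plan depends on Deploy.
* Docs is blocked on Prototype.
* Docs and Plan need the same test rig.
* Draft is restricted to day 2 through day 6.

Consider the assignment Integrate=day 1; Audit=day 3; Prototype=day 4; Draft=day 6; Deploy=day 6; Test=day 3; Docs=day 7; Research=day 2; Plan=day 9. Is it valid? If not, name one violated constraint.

No — it violates: Deploy is restricted to day 2 through day 4

Research is restricted to day 2 through day 6 — holds.
Research and Test need the same test rig — holds.
Deploy is restricted to day 2 through day 4 — violated.
Docs is blocked on Prototype — holds.
Integrate is already locked to day 1 — holds.
Docs and Plan need the same test rig — holds.
Draft must be done before Docs — holds.
Plan depends on Deploy — holds.
Prototype can only go in day 4 to day 7 — holds.
Draft is restricted to day 2 through day 6 — holds.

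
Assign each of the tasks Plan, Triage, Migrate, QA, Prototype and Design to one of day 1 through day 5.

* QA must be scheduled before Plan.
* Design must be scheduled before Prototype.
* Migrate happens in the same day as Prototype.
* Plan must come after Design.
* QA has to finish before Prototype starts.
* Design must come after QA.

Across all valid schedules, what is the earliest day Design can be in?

Precedence pushes Design to at least day 2; downstream work caps Design at day 4.
Design at day 2 is achievable: Prototype=day 3, Triage=day 1, Design=day 2, Plan=day 3, QA=day 1, Migrate=day 3.

day 2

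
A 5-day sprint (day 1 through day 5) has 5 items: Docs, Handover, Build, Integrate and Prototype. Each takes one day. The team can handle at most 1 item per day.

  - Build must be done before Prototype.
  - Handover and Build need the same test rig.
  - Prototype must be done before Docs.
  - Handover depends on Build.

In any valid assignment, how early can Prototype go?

day 2

Precedence pushes Prototype to at least day 2; downstream work caps Prototype at day 4.
Prototype at day 2 is achievable: Integrate in day 5; Handover in day 4; Docs in day 3; Build in day 1; Prototype in day 2.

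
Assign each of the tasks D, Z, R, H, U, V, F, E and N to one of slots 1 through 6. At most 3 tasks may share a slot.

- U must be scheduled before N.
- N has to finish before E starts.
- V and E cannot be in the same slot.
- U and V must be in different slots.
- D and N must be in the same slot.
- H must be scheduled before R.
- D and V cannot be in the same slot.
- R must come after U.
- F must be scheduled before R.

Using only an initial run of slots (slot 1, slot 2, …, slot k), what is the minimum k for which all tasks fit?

4 slots

The precedence chain requires at least 3 distinct slots.
With at most 3 per slot and 9 tasks, at least 3 slots are needed.
Could 3 slots be enough, i.e. nothing placed later than 3? No: N must come after U (at 1 or later) → {2, 3}; U must come before N (at 3 or earlier) → {1, 2}; E must come after N (at 2 or later) → {3}; N must come before E (at 3 or earlier) → {2}; D must be in the same slot as N (in {2}) → {2}; V can't share with D (2) → {1, 3}; V can't share with E (3) → {1}; U can't share with V (1) → {2}; N must come after U (at 2 or later) → nothing is left.
So 3 slots is not enough.
4 works (last occupied slot: 4): for example H in 1; F in 1; Z in 3; V in 4; N in 2; D in 2; R in 2; U in 1; E in 3.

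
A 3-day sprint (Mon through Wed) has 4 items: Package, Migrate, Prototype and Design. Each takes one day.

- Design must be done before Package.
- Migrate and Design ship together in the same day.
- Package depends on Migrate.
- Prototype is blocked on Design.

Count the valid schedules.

5

Splitting on Package: it can be Tue (2), Wed (3). Listing each branch's schedules as (Migrate, Prototype, Design):
Package=Tue: (Mon,Tue,Mon) (Mon,Wed,Mon) — 2.
Package=Wed: (Mon,Tue,Mon) (Mon,Wed,Mon) (Tue,Wed,Tue) — 3.
Summing: 2 + 3 = 5.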